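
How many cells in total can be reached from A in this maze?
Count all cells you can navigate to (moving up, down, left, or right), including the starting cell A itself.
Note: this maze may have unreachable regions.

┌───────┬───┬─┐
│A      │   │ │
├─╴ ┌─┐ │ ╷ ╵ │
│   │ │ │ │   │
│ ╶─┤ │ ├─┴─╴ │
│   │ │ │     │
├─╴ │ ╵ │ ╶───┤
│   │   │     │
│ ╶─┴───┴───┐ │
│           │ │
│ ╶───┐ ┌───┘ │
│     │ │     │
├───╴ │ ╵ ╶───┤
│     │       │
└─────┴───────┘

Using BFS/flood-fill to find all reachable cells from A:
Maze size: 7 × 7 = 49 total cells
All cells are reachable — the maze is fully connected.
Reachable cells: 49

Reachable region (· marks reachable cells):

┌───────┬───┬─┐
│A · · ·│· ·│·│
├─╴ ┌─┐ │ ╷ ╵ │
│· ·│·│·│·│· ·│
│ ╶─┤ │ ├─┴─╴ │
│· ·│·│·│· · ·│
├─╴ │ ╵ │ ╶───┤
│· ·│· ·│· · ·│
│ ╶─┴───┴───┐ │
│· · · · · ·│·│
│ ╶───┐ ┌───┘ │
│· · ·│·│· · ·│
├───╴ │ ╵ ╶───┤
│· · ·│· · · ·│
└─────┴───────┘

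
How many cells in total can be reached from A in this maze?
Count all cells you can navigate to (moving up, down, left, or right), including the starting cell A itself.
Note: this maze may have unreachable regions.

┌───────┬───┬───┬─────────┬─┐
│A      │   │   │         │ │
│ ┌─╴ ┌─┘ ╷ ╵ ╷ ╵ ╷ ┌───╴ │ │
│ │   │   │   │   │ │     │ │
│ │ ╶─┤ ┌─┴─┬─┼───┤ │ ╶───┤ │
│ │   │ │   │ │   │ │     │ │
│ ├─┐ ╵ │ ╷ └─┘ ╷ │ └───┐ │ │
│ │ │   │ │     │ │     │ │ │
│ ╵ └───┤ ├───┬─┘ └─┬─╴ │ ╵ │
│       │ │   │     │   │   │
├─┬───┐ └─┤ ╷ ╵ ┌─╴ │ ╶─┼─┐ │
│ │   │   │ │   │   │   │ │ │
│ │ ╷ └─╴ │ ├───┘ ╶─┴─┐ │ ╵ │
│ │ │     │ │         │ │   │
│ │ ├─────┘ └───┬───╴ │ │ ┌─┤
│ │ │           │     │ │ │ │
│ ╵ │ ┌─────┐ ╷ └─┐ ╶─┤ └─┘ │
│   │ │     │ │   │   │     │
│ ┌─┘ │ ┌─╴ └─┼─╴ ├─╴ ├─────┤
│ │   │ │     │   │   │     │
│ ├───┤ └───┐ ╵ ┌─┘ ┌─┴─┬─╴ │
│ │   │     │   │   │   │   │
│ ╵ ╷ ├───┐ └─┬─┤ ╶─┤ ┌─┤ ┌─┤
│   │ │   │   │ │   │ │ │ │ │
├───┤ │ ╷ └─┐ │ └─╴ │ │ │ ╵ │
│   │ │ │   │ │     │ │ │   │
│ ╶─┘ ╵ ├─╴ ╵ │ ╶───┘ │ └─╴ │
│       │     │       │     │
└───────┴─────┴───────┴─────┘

Using BFS/flood-fill to find all reachable cells from A:
Maze size: 14 × 14 = 196 total cells
15 cell(s) are walled off and cannot be reached from A.
Reachable cells: 181

Reachable region (· marks reachable cells):

┌───────┬───┬───┬─────────┬─┐
│A · · ·│· ·│· ·│· · · · ·│·│
│ ┌─╴ ┌─┘ ╷ ╵ ╷ ╵ ╷ ┌───╴ │ │
│·│· ·│· ·│· ·│· ·│·│· · ·│·│
│ │ ╶─┤ ┌─┴─┬─┼───┤ │ ╶───┤ │
│·│· ·│·│· ·│ │· ·│·│· · ·│·│
│ ├─┐ ╵ │ ╷ └─┘ ╷ │ └───┐ │ │
│·│·│· ·│·│· · ·│·│· · ·│·│·│
│ ╵ └───┤ ├───┬─┘ └─┬─╴ │ ╵ │
│· · · ·│·│· ·│· · ·│· ·│· ·│
├─┬───┐ └─┤ ╷ ╵ ┌─╴ │ ╶─┼─┐ │
│·│· ·│· ·│·│· ·│· ·│· ·│·│·│
│ │ ╷ └─╴ │ ├───┘ ╶─┴─┐ │ ╵ │
│·│·│· · ·│·│· · · · ·│·│· ·│
│ │ ├─────┘ └───┬───╴ │ │ ┌─┤
│·│·│· · · · · ·│· · ·│·│·│·│
│ ╵ │ ┌─────┐ ╷ └─┐ ╶─┤ └─┘ │
│· ·│·│· · ·│·│· ·│· ·│· · ·│
│ ┌─┘ │ ┌─╴ └─┼─╴ ├─╴ ├─────┤
│·│· ·│·│· · ·│· ·│· ·│     │
│ ├───┤ └───┐ ╵ ┌─┘ ┌─┴─┬─╴ │
│·│· ·│· · ·│· ·│· ·│· ·│   │
│ ╵ ╷ ├───┐ └─┬─┤ ╶─┤ ┌─┤ ┌─┤
│· ·│·│· ·│· ·│·│· ·│·│ │ │ │
├───┤ │ ╷ └─┐ │ └─╴ │ │ │ ╵ │
│· ·│·│·│· ·│·│· · ·│·│ │   │
│ ╶─┘ ╵ ├─╴ ╵ │ ╶───┘ │ └─╴ │
│· · · ·│· · ·│· · · ·│     │
└───────┴─────┴───────┴─────┘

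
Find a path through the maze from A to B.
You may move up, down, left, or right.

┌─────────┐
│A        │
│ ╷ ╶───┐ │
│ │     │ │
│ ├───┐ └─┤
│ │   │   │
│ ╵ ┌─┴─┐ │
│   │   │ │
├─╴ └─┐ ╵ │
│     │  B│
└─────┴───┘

Finding the shortest path through the maze:
Path length: 8 steps
Directions: right → down → right → right → down → right → down → down

Solution:

┌─────────┐
│A ↓      │
│ ╷ ╶───┐ │
│ │↳ → ↓│ │
│ ├───┐ └─┤
│ │   │↳ ↓│
│ ╵ ┌─┴─┐ │
│   │   │↓│
├─╴ └─┐ ╵ │
│     │  B│
└─────┴───┘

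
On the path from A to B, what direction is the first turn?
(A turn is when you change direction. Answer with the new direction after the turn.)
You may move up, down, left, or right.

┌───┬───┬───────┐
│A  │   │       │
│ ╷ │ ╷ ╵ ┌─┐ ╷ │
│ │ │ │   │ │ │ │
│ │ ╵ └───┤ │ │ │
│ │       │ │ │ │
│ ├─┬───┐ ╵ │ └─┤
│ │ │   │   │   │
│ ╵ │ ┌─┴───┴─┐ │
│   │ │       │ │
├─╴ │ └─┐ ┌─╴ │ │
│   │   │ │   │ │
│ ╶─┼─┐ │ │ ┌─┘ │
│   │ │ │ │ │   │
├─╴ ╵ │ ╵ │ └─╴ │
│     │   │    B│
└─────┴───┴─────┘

Directions: right, down, down, right, up, up, right, down, right, up, right, right, down, down, down, right, down, down, down, down
First turn direction: down

Solution:

┌───┬───┬───────┐
│A ↓│↱ ↓│↱ → ↓  │
│ ╷ │ ╷ ╵ ┌─┐ ╷ │
│ │↓│↑│↳ ↑│ │↓│ │
│ │ ╵ └───┤ │ │ │
│ │↳ ↑    │ │↓│ │
│ ├─┬───┐ ╵ │ └─┤
│ │ │   │   │↳ ↓│
│ ╵ │ ┌─┴───┴─┐ │
│   │ │       │↓│
├─╴ │ └─┐ ┌─╴ │ │
│   │   │ │   │↓│
│ ╶─┼─┐ │ │ ┌─┘ │
│   │ │ │ │ │  ↓│
├─╴ ╵ │ ╵ │ └─╴ │
│     │   │    B│
└─────┴───┴─────┘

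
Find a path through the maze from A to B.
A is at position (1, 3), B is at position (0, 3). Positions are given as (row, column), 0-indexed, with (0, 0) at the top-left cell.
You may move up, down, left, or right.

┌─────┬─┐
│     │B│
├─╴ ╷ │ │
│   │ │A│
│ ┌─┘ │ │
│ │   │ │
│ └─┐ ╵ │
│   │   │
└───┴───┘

Finding the shortest path from (1, 3) to (0, 3):
Path length: 1 steps
Directions: up

Solution:

┌─────┬─┐
│     │B│
├─╴ ╷ │ │
│   │ │A│
│ ┌─┘ │ │
│ │   │ │
│ └─┐ ╵ │
│   │   │
└───┴───┘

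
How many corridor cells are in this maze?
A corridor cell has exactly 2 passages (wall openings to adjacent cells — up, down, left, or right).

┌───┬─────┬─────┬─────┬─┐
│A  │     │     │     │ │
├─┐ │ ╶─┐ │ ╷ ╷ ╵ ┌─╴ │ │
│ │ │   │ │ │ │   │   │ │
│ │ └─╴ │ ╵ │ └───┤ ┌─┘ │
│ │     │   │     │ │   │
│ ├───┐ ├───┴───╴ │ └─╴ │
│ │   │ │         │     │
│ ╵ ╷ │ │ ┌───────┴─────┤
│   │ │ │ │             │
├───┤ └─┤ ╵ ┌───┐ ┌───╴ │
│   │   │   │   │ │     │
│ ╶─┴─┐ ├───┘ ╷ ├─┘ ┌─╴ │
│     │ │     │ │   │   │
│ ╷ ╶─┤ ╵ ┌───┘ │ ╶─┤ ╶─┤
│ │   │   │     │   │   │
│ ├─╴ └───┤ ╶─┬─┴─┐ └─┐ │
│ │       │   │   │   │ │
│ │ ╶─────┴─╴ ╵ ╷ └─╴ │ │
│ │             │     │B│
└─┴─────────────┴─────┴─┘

Counting cells with exactly 2 passages:
Total corridor cells: 100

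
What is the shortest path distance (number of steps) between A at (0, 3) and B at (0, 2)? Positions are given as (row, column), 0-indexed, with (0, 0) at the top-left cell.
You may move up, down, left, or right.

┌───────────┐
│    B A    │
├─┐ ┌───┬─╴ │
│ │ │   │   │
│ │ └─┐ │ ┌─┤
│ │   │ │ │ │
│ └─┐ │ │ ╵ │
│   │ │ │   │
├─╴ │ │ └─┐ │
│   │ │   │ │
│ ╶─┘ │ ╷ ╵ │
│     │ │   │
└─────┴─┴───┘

Finding path from (0, 3) to (0, 2):
Path: (0,3) → (0,2)
Distance: 1 steps

Solution:

┌───────────┐
│    B A    │
├─┐ ┌───┬─╴ │
│ │ │   │   │
│ │ └─┐ │ ┌─┤
│ │   │ │ │ │
│ └─┐ │ │ ╵ │
│   │ │ │   │
├─╴ │ │ └─┐ │
│   │ │   │ │
│ ╶─┘ │ ╷ ╵ │
│     │ │   │
└─────┴─┴───┘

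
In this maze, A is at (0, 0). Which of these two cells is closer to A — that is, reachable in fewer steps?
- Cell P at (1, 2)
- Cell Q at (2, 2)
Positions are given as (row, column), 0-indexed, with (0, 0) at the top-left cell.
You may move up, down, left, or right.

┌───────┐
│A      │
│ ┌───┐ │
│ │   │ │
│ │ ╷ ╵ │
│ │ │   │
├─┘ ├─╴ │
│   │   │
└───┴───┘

Shortest path A → P at (1, 2): 7 steps
Shortest path A → Q at (2, 2): 6 steps

Q is closer (6 steps vs 7 steps).

Path to P:

┌───────┐
│A → → ↓│
│ ┌───┐ │
│ │  P│↓│
│ │ ╷ ╵ │
│ │ │↑ ↲│
├─┘ ├─╴ │
│   │   │
└───┴───┘

Path to Q:

┌───────┐
│A → → ↓│
│ ┌───┐ │
│ │   │↓│
│ │ ╷ ╵ │
│ │ │Q ↲│
├─┘ ├─╴ │
│   │   │
└───┴───┘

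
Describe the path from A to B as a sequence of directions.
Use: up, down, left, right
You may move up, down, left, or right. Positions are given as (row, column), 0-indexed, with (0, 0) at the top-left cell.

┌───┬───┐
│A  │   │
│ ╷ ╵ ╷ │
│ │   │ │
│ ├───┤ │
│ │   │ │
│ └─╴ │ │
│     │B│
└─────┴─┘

Finding the path and converting it to directions:
Path through cells: (0,0) → (0,1) → (1,1) → (1,2) → (0,2) → (0,3) → (1,3) → (2,3) → (3,3)
Directions: right, down, right, up, right, down, down, down

Solution:

┌───┬───┐
│A ↓│↱ ↓│
│ ╷ ╵ ╷ │
│ │↳ ↑│↓│
│ ├───┤ │
│ │   │↓│
│ └─╴ │ │
│     │B│
└─────┴─┘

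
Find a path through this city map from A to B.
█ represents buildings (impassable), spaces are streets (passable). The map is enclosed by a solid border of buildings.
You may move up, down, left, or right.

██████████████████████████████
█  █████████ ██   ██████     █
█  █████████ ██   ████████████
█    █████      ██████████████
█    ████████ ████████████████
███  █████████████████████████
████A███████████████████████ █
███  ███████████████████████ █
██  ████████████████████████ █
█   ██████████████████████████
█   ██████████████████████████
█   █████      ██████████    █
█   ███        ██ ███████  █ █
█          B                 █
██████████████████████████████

Finding the shortest path from A to B:
Movement: cardinal only
Path length: 16 steps
Directions: down → left → down → down → down → down → down → down → right → right → right → right → right → right → right → right

Solution:

██████████████████████████████
█  █████████ ██   ██████     █
█  █████████ ██   ████████████
█    █████      ██████████████
█    ████████ ████████████████
███  █████████████████████████
████A███████████████████████ █
███↓↲███████████████████████ █
██ ↓████████████████████████ █
█  ↓██████████████████████████
█  ↓██████████████████████████
█  ↓█████      ██████████    █
█  ↓███        ██ ███████  █ █
█  ↳→→→→→→→B                 █
██████████████████████████████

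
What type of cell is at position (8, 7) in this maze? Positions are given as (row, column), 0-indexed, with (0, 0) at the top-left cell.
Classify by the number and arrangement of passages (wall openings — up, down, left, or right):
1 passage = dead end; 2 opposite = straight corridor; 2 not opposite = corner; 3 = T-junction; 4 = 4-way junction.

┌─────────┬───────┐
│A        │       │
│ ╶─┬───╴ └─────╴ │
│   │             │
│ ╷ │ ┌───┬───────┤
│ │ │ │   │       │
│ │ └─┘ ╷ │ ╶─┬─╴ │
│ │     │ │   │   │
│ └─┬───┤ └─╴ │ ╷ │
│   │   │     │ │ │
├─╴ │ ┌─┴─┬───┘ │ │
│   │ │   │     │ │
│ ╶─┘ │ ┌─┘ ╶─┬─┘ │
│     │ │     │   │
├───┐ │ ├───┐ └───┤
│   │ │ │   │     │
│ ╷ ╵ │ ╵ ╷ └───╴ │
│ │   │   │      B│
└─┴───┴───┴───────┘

Checking cell at (8, 7):
Number of passages: 2
Cell type: straight corridor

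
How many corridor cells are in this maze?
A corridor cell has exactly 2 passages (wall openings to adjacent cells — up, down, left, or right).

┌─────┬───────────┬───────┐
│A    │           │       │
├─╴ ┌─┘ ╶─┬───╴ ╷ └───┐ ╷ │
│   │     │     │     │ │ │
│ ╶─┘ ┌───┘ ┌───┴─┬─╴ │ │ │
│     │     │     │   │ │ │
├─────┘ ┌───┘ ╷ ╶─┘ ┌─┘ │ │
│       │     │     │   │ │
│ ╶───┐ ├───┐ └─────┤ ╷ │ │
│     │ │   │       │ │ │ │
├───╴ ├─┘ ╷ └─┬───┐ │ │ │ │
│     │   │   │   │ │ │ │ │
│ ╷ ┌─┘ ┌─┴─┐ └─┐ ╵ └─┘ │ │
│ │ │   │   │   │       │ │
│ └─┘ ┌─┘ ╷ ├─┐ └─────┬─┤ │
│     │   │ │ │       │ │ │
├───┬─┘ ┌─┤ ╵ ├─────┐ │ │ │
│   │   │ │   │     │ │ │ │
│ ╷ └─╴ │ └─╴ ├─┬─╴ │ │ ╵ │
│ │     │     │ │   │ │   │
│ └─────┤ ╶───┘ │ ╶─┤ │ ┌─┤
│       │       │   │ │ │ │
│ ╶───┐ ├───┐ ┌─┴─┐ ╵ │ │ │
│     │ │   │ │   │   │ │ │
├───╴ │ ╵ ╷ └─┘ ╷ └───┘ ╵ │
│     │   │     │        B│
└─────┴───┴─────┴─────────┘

Counting cells with exactly 2 passages:
Total corridor cells: 133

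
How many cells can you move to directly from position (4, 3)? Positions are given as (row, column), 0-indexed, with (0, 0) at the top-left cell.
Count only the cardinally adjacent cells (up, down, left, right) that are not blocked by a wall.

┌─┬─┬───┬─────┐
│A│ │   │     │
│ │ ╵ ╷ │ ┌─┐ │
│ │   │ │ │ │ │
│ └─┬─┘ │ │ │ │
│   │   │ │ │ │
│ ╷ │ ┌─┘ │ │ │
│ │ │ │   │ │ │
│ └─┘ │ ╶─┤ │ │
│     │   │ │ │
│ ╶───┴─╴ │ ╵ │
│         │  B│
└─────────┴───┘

Checking passable neighbors of (4, 3):
Neighbors: (3, 3), (4, 4)
Count: 2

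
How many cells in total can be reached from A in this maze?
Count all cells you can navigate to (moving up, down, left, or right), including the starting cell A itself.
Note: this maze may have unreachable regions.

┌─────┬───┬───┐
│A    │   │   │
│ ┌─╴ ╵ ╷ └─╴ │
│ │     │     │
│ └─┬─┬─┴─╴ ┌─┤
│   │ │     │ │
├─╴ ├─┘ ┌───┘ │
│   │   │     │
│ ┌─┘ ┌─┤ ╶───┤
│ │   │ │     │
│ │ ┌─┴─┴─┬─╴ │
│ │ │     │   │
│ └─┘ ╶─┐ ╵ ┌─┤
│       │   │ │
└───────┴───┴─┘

Using BFS/flood-fill to find all reachable cells from A:
Maze size: 7 × 7 = 49 total cells
3 cell(s) are walled off and cannot be reached from A.
Reachable cells: 46

Reachable region (· marks reachable cells):

┌─────┬───┬───┐
│A · ·│· ·│· ·│
│ ┌─╴ ╵ ╷ └─╴ │
│·│· · ·│· · ·│
│ └─┬─┬─┴─╴ ┌─┤
│· ·│ │· · ·│·│
├─╴ ├─┘ ┌───┘ │
│· ·│· ·│· · ·│
│ ┌─┘ ┌─┤ ╶───┤
│·│· ·│ │· · ·│
│ │ ┌─┴─┴─┬─╴ │
│·│·│· · ·│· ·│
│ └─┘ ╶─┐ ╵ ┌─┤
│· · · ·│· ·│ │
└───────┴───┴─┘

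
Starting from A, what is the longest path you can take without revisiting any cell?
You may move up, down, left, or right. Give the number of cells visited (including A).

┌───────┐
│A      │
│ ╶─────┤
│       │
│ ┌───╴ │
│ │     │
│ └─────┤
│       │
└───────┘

Finding longest simple path using DFS:
Start: (0, 0)
Longest path visits 8 cells
Path: A → down → right → right → right → down → left → left

Solution:

┌───────┐
│A      │
│ ╶─────┤
│↳ → → ↓│
│ ┌───╴ │
│ │B ← ↲│
│ └─────┤
│       │
└───────┘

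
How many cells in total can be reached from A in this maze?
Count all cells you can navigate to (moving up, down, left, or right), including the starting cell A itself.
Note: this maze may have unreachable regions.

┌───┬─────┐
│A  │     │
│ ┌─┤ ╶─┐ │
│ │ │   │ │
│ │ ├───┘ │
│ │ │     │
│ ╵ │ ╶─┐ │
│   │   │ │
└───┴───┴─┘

Using BFS/flood-fill to find all reachable cells from A:
Maze size: 4 × 5 = 20 total cells
12 cell(s) are walled off and cannot be reached from A.
Reachable cells: 8

Reachable region (· marks reachable cells):

┌───┬─────┐
│A ·│     │
│ ┌─┤ ╶─┐ │
│·│·│   │ │
│ │ ├───┘ │
│·│·│     │
│ ╵ │ ╶─┐ │
│· ·│   │ │
└───┴───┴─┘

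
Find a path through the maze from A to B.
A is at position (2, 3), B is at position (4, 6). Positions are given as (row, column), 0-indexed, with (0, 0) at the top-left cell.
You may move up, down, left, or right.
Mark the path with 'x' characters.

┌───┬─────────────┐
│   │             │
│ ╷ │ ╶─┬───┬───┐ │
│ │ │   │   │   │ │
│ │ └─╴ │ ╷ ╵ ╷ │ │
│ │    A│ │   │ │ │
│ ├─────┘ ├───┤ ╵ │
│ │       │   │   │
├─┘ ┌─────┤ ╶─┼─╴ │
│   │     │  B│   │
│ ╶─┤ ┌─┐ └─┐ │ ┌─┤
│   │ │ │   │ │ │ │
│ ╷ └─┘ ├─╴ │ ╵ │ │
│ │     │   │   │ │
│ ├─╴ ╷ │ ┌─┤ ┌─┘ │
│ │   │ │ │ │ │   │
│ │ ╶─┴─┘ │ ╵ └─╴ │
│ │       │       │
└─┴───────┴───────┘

Finding the shortest path from (2, 3) to (4, 6):
Path length: 19 steps
Directions: up → left → up → right → right → right → right → right → right → down → down → down → down → left → down → down → left → up → up

Solution:

┌───┬─────────────┐
│   │x x x x x x x│
│ ╷ │ ╶─┬───┬───┐ │
│ │ │x x│   │   │x│
│ │ └─╴ │ ╷ ╵ ╷ │ │
│ │    A│ │   │ │x│
│ ├─────┘ ├───┤ ╵ │
│ │       │   │  x│
├─┘ ┌─────┤ ╶─┼─╴ │
│   │     │  B│x x│
│ ╶─┤ ┌─┐ └─┐ │ ┌─┤
│   │ │ │   │x│x│ │
│ ╷ └─┘ ├─╴ │ ╵ │ │
│ │     │   │x x│ │
│ ├─╴ ╷ │ ┌─┤ ┌─┘ │
│ │   │ │ │ │ │   │
│ │ ╶─┴─┘ │ ╵ └─╴ │
│ │       │       │
└─┴───────┴───────┘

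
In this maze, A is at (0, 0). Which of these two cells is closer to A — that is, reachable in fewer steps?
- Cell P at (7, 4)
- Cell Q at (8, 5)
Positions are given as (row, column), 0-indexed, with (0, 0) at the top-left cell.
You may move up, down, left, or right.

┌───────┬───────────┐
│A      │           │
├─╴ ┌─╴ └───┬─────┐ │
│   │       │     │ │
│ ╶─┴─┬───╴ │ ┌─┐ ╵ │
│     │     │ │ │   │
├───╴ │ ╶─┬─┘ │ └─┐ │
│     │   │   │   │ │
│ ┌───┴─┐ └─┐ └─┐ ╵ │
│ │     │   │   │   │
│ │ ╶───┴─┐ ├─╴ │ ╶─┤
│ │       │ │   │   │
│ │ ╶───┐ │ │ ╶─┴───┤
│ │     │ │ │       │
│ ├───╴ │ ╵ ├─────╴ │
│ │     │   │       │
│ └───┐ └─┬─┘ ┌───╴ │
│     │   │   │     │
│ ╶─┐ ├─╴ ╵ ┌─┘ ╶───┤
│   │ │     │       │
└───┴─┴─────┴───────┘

Shortest path A → P at (7, 4): 17 steps
Shortest path A → Q at (8, 5): 31 steps

P is closer (17 steps vs 31 steps).

Path to P:

┌───────┬───────────┐
│A → → ↓│           │
├─╴ ┌─╴ └───┬─────┐ │
│   │  ↳ → ↓│     │ │
│ ╶─┴─┬───╴ │ ┌─┐ ╵ │
│     │↓ ← ↲│ │ │   │
├───╴ │ ╶─┬─┘ │ └─┐ │
│     │↳ ↓│   │   │ │
│ ┌───┴─┐ └─┐ └─┐ ╵ │
│ │     │↳ ↓│   │   │
│ │ ╶───┴─┐ ├─╴ │ ╶─┤
│ │       │↓│   │   │
│ │ ╶───┐ │ │ ╶─┴───┤
│ │     │ │↓│       │
│ ├───╴ │ ╵ ├─────╴ │
│ │     │P ↲│       │
│ └───┐ └─┬─┘ ┌───╴ │
│     │   │   │     │
│ ╶─┐ ├─╴ ╵ ┌─┘ ╶───┤
│   │ │     │       │
└───┴─┴─────┴───────┘

Path to Q:

┌───────┬───────────┐
│A → → ↓│           │
├─╴ ┌─╴ └───┬─────┐ │
│   │  ↳ → ↓│     │ │
│ ╶─┴─┬───╴ │ ┌─┐ ╵ │
│     │↓ ← ↲│ │ │   │
├───╴ │ ╶─┬─┘ │ └─┐ │
│     │↳ ↓│   │   │ │
│ ┌───┴─┐ └─┐ └─┐ ╵ │
│ │     │↳ ↓│   │   │
│ │ ╶───┴─┐ ├─╴ │ ╶─┤
│ │↓ ← ← ↰│↓│   │   │
│ │ ╶───┐ │ │ ╶─┴───┤
│ │↳ → ↓│↑│↓│       │
│ ├───╴ │ ╵ ├─────╴ │
│ │    ↓│↑ ↲│       │
│ └───┐ └─┬─┘ ┌───╴ │
│     │↳ ↓│Q  │     │
│ ╶─┐ ├─╴ ╵ ┌─┘ ╶───┤
│   │ │  ↳ ↑│       │
└───┴─┴─────┴───────┘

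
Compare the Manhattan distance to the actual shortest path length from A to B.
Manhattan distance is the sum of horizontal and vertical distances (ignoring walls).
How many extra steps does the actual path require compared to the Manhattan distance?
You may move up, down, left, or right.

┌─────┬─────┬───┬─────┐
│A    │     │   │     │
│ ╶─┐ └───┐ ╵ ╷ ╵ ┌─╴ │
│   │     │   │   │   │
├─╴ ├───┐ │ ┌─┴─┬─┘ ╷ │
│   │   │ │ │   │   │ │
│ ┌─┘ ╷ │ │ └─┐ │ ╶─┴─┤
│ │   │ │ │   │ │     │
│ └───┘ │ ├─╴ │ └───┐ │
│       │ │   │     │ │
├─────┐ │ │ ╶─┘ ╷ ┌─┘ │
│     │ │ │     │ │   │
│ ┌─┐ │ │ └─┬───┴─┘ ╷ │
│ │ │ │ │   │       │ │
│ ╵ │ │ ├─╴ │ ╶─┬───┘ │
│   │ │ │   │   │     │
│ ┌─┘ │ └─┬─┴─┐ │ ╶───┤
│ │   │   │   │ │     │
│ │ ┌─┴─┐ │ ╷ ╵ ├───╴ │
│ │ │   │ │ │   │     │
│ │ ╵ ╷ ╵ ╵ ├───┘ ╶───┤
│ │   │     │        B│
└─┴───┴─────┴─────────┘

Manhattan distance: |10 - 0| + |10 - 0| = 20
Actual path length: 44
Extra steps: 44 - 20 = 24

Solution:

┌─────┬─────┬───┬─────┐
│A    │     │   │     │
│ ╶─┐ └───┐ ╵ ╷ ╵ ┌─╴ │
│↳ ↓│     │   │   │   │
├─╴ ├───┐ │ ┌─┴─┬─┘ ╷ │
│↓ ↲│   │ │ │   │   │ │
│ ┌─┘ ╷ │ │ └─┐ │ ╶─┴─┤
│↓│   │ │ │   │ │     │
│ └───┘ │ ├─╴ │ └───┐ │
│↳ → → ↓│ │   │     │ │
├─────┐ │ │ ╶─┘ ╷ ┌─┘ │
│     │↓│ │     │ │↱ ↓│
│ ┌─┐ │ │ └─┬───┴─┘ ╷ │
│ │ │ │↓│   │↱ → → ↑│↓│
│ ╵ │ │ ├─╴ │ ╶─┬───┘ │
│   │ │↓│   │↑ ↰│↓ ← ↲│
│ ┌─┘ │ └─┬─┴─┐ │ ╶───┤
│ │   │↳ ↓│↱ ↓│↑│↳ → ↓│
│ │ ┌─┴─┐ │ ╷ ╵ ├───╴ │
│ │ │   │↓│↑│↳ ↑│↓ ← ↲│
│ │ ╵ ╷ ╵ ╵ ├───┘ ╶───┤
│ │   │  ↳ ↑│    ↳ → B│
└─┴───┴─────┴─────────┘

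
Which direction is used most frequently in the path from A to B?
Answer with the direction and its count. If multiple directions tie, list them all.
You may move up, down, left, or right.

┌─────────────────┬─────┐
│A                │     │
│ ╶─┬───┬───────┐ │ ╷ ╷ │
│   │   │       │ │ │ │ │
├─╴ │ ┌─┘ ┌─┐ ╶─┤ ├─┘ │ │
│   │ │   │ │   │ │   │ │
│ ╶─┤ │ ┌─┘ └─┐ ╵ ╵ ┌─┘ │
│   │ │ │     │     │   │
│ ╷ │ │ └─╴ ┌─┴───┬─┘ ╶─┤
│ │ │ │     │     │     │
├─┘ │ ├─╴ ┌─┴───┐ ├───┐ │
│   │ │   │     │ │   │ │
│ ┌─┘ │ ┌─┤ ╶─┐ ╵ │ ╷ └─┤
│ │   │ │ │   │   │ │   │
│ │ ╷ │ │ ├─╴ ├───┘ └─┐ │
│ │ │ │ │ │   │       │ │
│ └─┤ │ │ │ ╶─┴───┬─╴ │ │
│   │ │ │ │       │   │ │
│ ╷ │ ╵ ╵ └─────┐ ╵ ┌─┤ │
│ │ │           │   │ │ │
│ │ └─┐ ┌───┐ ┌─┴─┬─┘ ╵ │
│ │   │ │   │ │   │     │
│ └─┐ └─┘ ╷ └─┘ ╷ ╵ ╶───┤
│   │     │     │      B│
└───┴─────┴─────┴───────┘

Directions: down, right, down, left, down, right, down, down, left, down, down, down, right, down, down, right, down, right, right, up, right, down, right, right, up, right, down, right, right, right
Counts: {'down': 13, 'right': 13, 'left': 2, 'up': 2}
Most common: down and right (tied at 13 times each)

Solution:

┌─────────────────┬─────┐
│A                │     │
│ ╶─┬───┬───────┐ │ ╷ ╷ │
│↳ ↓│   │       │ │ │ │ │
├─╴ │ ┌─┘ ┌─┐ ╶─┤ ├─┘ │ │
│↓ ↲│ │   │ │   │ │   │ │
│ ╶─┤ │ ┌─┘ └─┐ ╵ ╵ ┌─┘ │
│↳ ↓│ │ │     │     │   │
│ ╷ │ │ └─╴ ┌─┴───┬─┘ ╶─┤
│ │↓│ │     │     │     │
├─┘ │ ├─╴ ┌─┴───┐ ├───┐ │
│↓ ↲│ │   │     │ │   │ │
│ ┌─┘ │ ┌─┤ ╶─┐ ╵ │ ╷ └─┤
│↓│   │ │ │   │   │ │   │
│ │ ╷ │ │ ├─╴ ├───┘ └─┐ │
│↓│ │ │ │ │   │       │ │
│ └─┤ │ │ │ ╶─┴───┬─╴ │ │
│↳ ↓│ │ │ │       │   │ │
│ ╷ │ ╵ ╵ └─────┐ ╵ ┌─┤ │
│ │↓│           │   │ │ │
│ │ └─┐ ┌───┐ ┌─┴─┬─┘ ╵ │
│ │↳ ↓│ │↱ ↓│ │↱ ↓│     │
│ └─┐ └─┘ ╷ └─┘ ╷ ╵ ╶───┤
│   │↳ → ↑│↳ → ↑│↳ → → B│
└───┴─────┴─────┴───────┘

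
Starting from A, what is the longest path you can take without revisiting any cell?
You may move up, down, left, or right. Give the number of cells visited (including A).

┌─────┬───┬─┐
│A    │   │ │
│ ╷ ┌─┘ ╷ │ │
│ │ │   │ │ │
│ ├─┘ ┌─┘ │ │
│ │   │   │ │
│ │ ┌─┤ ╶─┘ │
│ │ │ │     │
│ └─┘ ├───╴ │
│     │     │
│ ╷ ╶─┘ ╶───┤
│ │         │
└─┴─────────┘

Finding longest simple path using DFS:
Start: (0, 0)
Longest path visits 25 cells
Path: A → down → down → down → down → right → down → right → right → up → right → right → up → left → left → up → right → up → up → left → down → left → down → left → down

Solution:

┌─────┬───┬─┐
│A    │↓ ↰│ │
│ ╷ ┌─┘ ╷ │ │
│↓│ │↓ ↲│↑│ │
│ ├─┘ ┌─┘ │ │
│↓│↓ ↲│↱ ↑│ │
│ │ ┌─┤ ╶─┘ │
│↓│B│ │↑ ← ↰│
│ └─┘ ├───╴ │
│↳ ↓  │↱ → ↑│
│ ╷ ╶─┘ ╶───┤
│ │↳ → ↑    │
└─┴─────────┘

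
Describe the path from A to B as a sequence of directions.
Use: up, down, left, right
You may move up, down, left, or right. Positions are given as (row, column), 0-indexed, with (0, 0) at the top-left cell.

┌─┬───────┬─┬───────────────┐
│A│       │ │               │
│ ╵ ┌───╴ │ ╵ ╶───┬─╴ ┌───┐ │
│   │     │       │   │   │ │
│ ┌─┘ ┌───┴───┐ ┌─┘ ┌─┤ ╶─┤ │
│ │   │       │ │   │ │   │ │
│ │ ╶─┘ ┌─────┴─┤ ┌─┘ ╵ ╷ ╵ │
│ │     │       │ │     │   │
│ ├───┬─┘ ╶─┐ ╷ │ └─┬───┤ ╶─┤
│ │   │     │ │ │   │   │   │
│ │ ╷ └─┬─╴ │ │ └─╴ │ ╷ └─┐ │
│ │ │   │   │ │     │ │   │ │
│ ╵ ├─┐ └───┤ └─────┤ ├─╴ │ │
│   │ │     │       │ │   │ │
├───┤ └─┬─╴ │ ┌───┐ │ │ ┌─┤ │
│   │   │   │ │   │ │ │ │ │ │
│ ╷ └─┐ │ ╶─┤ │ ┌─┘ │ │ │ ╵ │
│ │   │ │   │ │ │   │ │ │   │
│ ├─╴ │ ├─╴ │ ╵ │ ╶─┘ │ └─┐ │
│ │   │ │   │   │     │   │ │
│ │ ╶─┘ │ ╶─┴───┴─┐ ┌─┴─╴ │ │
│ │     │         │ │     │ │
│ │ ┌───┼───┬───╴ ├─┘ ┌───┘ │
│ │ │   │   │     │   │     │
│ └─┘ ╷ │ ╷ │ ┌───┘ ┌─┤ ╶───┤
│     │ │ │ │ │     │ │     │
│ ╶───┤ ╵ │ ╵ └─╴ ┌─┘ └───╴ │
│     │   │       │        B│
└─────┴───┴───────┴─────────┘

Finding the path and converting it to directions:
Path through cells: (0,0) → (1,0) → (2,0) → (3,0) → (4,0) → (5,0) → (6,0) → (6,1) → (5,1) → (4,1) → (4,2) → (5,2) → (5,3) → (6,3) → (6,4) → (6,5) → (7,5) → (7,4) → (8,4) → (8,5) → (9,5) → (9,4) → (10,4) → (10,5) → (10,6) → (10,7) → (10,8) → (11,8) → (11,7) → (11,6) → (12,6) → (13,6) → (13,7) → (13,8) → (12,8) → (12,9) → (11,9) → (11,10) → (10,10) → (10,11) → (10,12) → (9,12) → (9,11) → (8,11) → (7,11) → (6,11) → (6,12) → (5,12) → (5,11) → (4,11) → (4,10) → (5,10) → (6,10) → (7,10) → (8,10) → (9,10) → (9,9) → (9,8) → (8,8) → (8,9) → (7,9) → (6,9) → (6,8) → (6,7) → (6,6) → (5,6) → (4,6) → (3,6) → (3,7) → (4,7) → (5,7) → (5,8) → (5,9) → (4,9) → (4,8) → (3,8) → (2,8) → (2,9) → (1,9) → (1,10) → (0,10) → (0,11) → (0,12) → (0,13) → (1,13) → (2,13) → (3,13) → (3,12) → (4,12) → (4,13) → (5,13) → (6,13) → (7,13) → (8,13) → (9,13) → (10,13) → (11,13) → (11,12) → (11,11) → (12,11) → (12,12) → (12,13) → (13,13)
Directions: down, down, down, down, down, down, right, up, up, right, down, right, down, right, right, down, left, down, right, down, left, down, right, right, right, right, down, left, left, down, down, right, right, up, right, up, right, up, right, right, up, left, up, up, up, right, up, left, up, left, down, down, down, down, down, left, left, up, right, up, up, left, left, left, up, up, up, right, down, down, right, right, up, left, up, up, right, up, right, up, right, right, right, down, down, down, left, down, right, down, down, down, down, down, down, down, left, left, down, right, right, down

Solution:

┌─┬───────┬─┬───────────────┐
│A│       │ │        ↱ → → ↓│
│ ╵ ┌───╴ │ ╵ ╶───┬─╴ ┌───┐ │
│↓  │     │       │↱ ↑│   │↓│
│ ┌─┘ ┌───┴───┐ ┌─┘ ┌─┤ ╶─┤ │
│↓│   │       │ │↱ ↑│ │   │↓│
│ │ ╶─┘ ┌─────┴─┤ ┌─┘ ╵ ╷ ╵ │
│↓│     │    ↱ ↓│↑│     │↓ ↲│
│ ├───┬─┘ ╶─┐ ╷ │ └─┬───┤ ╶─┤
│↓│↱ ↓│     │↑│↓│↑ ↰│↓ ↰│↳ ↓│
│ │ ╷ └─┬─╴ │ │ └─╴ │ ╷ └─┐ │
│↓│↑│↳ ↓│   │↑│↳ → ↑│↓│↑ ↰│↓│
│ ╵ ├─┐ └───┤ └─────┤ ├─╴ │ │
│↳ ↑│ │↳ → ↓│↑ ← ← ↰│↓│↱ ↑│↓│
├───┤ └─┬─╴ │ ┌───┐ │ │ ┌─┤ │
│   │   │↓ ↲│ │   │↑│↓│↑│ │↓│
│ ╷ └─┐ │ ╶─┤ │ ┌─┘ │ │ │ ╵ │
│ │   │ │↳ ↓│ │ │↱ ↑│↓│↑│  ↓│
│ ├─╴ │ ├─╴ │ ╵ │ ╶─┘ │ └─┐ │
│ │   │ │↓ ↲│   │↑ ← ↲│↑ ↰│↓│
│ │ ╶─┘ │ ╶─┴───┴─┐ ┌─┴─╴ │ │
│ │     │↳ → → → ↓│ │↱ → ↑│↓│
│ │ ┌───┼───┬───╴ ├─┘ ┌───┘ │
│ │ │   │   │↓ ← ↲│↱ ↑│↓ ← ↲│
│ └─┘ ╷ │ ╷ │ ┌───┘ ┌─┤ ╶───┤
│     │ │ │ │↓│  ↱ ↑│ │↳ → ↓│
│ ╶───┤ ╵ │ ╵ └─╴ ┌─┘ └───╴ │
│     │   │  ↳ → ↑│        B│
└─────┴───┴───────┴─────────┘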